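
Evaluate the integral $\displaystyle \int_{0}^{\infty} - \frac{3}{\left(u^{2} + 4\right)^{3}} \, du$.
$- \frac{9 \pi}{512}$

Recall the elementary integral
$$J(a) = \int_{0}^{\infty} - \frac{3}{a^{2} + u^{2}} \, du = - \frac{3 \pi}{2 a}.$$

Differentiating under the integral sign with respect to $a$,
$$\frac{dJ}{da} = \int_{0}^{\infty} \frac{6 a}{\left(a^{2} + u^{2}\right)^{2}} \, du = \frac{3 \pi}{2 a^{2}},$$
so $\int_{0}^{\infty} - \frac{3}{\left(a^{2} + u^{2}\right)^{2}} \, du = - \frac{3 \pi}{4 a^{3}}$.

Repeating — each differentiation of $1/(u^2+a^2)^j$ produces $-2ja/(u^2+a^2)^{j+1}$ — and dividing through by $-2ja$ at each step yields, after $2$ differentiations in total,
$$\int_{0}^{\infty} - \frac{3}{\left(a^{2} + u^{2}\right)^{3}} \, du = - \frac{9 \pi}{16 a^{5}}.$$

Setting $a = 2$:
$$I = - \frac{9 \pi}{512}.$$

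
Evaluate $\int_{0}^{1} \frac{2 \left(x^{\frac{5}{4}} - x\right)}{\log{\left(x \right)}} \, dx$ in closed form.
$- \log{\left(\frac{64}{81} \right)}$

Introduce a parameter $a$ in the exponent: let $I(a) = \int_{0}^{1} \frac{2 \left(x^{\frac{5}{4}} - x^{a}\right)}{\log{\left(x \right)}} \, dx$.

Since $\dfrac{\partial}{\partial a}\,x^{a} = x^{a} \ln x$, the $\ln x$ in the denominator cancels and
$$\frac{dI}{da} = \int_{0}^{1} -2 x^{a} \, dx = -2 \left[\frac{x^{a+1}}{a+1}\right]_0^1 = - \frac{2}{a + 1}.$$

Integrating with respect to $a$ gives $I(a) = - \log{\left(\frac{16 \left(a + 1\right)^{2}}{81} \right)} + C$.

At $a = \frac{5}{4}$ the integrand is identically $0$, so $I(\frac{5}{4}) = 0$. The closed form gives $0$, hence $C = 0$.

Setting $a = 1$:
$$I = - \log{\left(\frac{64}{81} \right)}.$$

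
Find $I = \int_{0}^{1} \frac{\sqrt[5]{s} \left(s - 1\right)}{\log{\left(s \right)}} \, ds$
$- \log{\left(6 \right)} + \log{\left(11 \right)}$

Introduce a parameter $a$ in the exponent: let $I(a) = \int_{0}^{1} \frac{s^{\frac{6}{5}} - s^{a}}{\log{\left(s \right)}} \, ds$.

Since $\dfrac{\partial}{\partial a}\,s^{a} = s^{a} \ln s$, the $\ln s$ in the denominator cancels and
$$\frac{dI}{da} = \int_{0}^{1} -1 s^{a} \, ds = -1 \left[\frac{s^{a+1}}{a+1}\right]_0^1 = - \frac{1}{a + 1}.$$

Integrating with respect to $a$ gives $I(a) = - \log{\left(\frac{5 a}{11} + \frac{5}{11} \right)} + C$.

At $a = \frac{6}{5}$ the integrand is identically $0$, so $I(\frac{6}{5}) = 0$. The closed form gives $0$, hence $C = 0$.

Setting $a = \frac{1}{5}$:
$$I = - \log{\left(6 \right)} + \log{\left(11 \right)}.$$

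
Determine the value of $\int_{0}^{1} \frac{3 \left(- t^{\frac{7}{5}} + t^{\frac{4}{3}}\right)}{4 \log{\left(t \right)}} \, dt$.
$\frac{3 \log{\left(\frac{35}{36} \right)}}{4}$

Replace the exponent $\frac{4}{3}$ by a parameter $a$: let $I(a) = \int_{0}^{1} \frac{3 \left(- t^{\frac{7}{5}} + t^{a}\right)}{4 \log{\left(t \right)}} \, dt$.

Since $\dfrac{\partial}{\partial a}\,t^{a} = t^{a} \ln t$, the $\ln t$ in the denominator cancels and
$$\frac{dI}{da} = \int_{0}^{1} \frac{3}{4} t^{a} \, dt = \frac{3}{4} \left[\frac{t^{a+1}}{a+1}\right]_0^1 = \frac{3}{4 \left(a + 1\right)}.$$

Integrating with respect to $a$ gives $I(a) = \frac{3 \log{\left(\frac{5 a}{12} + \frac{5}{12} \right)}}{4} + C$.

At $a = \frac{7}{5}$ the integrand is identically $0$, so $I(\frac{7}{5}) = 0$. The closed form gives $0$, hence $C = 0$.

Setting $a = \frac{4}{3}$:
$$I = \frac{3 \log{\left(\frac{35}{36} \right)}}{4}.$$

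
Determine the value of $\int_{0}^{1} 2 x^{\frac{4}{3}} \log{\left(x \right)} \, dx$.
$- \frac{18}{49}$

Consider the simpler parametrised integral
$$J(a) = \int_{0}^{1} 2 x^{a} \, dx = \frac{2}{a + 1}.$$

Differentiating under the integral sign brings down a factor of $\ln x$:
$$\frac{dJ}{da} = \int_{0}^{1} 2 x^{a} \log{\left(x \right)} \, dx = - \frac{2}{\left(a + 1\right)^{2}}.$$

The integral on the left is $I$, so $I = - \frac{2}{\left(a + 1\right)^{2}}$.

Setting $a = \frac{4}{3}$:
$$I = - \frac{18}{49}.$$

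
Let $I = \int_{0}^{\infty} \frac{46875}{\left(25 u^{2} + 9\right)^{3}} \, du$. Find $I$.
$\frac{3125 \pi}{432}$

Recall the elementary integral
$$J(a) = \int_{0}^{\infty} \frac{3}{a^{2} + u^{2}} \, du = \frac{3 \pi}{2 a}.$$

Differentiating under the integral sign with respect to $a$,
$$\frac{dJ}{da} = \int_{0}^{\infty} - \frac{6 a}{\left(a^{2} + u^{2}\right)^{2}} \, du = - \frac{3 \pi}{2 a^{2}},$$
so $\int_{0}^{\infty} \frac{3}{\left(a^{2} + u^{2}\right)^{2}} \, du = \frac{3 \pi}{4 a^{3}}$.

Repeating — each differentiation of $1/(u^2+a^2)^j$ produces $-2ja/(u^2+a^2)^{j+1}$ — and dividing through by $-2ja$ at each step yields, after $2$ differentiations in total,
$$\int_{0}^{\infty} \frac{3}{\left(a^{2} + u^{2}\right)^{3}} \, du = \frac{9 \pi}{16 a^{5}}.$$

Setting $a = \frac{3}{5}$:
$$I = \frac{3125 \pi}{432}.$$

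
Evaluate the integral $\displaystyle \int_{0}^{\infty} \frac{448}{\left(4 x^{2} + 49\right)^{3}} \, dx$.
$\frac{6 \pi}{2401}$

Start from the standard arctangent integral
$$J(a) = \int_{0}^{\infty} \frac{7}{a^{2} + x^{2}} \, dx = \frac{7 \pi}{2 a}.$$

Differentiating under the integral sign with respect to $a$,
$$\frac{dJ}{da} = \int_{0}^{\infty} - \frac{14 a}{\left(a^{2} + x^{2}\right)^{2}} \, dx = - \frac{7 \pi}{2 a^{2}},$$
so $\int_{0}^{\infty} \frac{7}{\left(a^{2} + x^{2}\right)^{2}} \, dx = \frac{7 \pi}{4 a^{3}}$.

Repeating — each differentiation of $1/(x^2+a^2)^j$ produces $-2ja/(x^2+a^2)^{j+1}$ — and dividing through by $-2ja$ at each step yields, after $2$ differentiations in total,
$$\int_{0}^{\infty} \frac{7}{\left(a^{2} + x^{2}\right)^{3}} \, dx = \frac{21 \pi}{16 a^{5}}.$$

Setting $a = \frac{7}{2}$:
$$I = \frac{6 \pi}{2401}.$$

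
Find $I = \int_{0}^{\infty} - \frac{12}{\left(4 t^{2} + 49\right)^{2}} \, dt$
$- \frac{3 \pi}{686}$

Begin with the known result
$$J(a) = \int_{0}^{\infty} - \frac{3}{4 \left(a^{2} + t^{2}\right)} \, dt = - \frac{3 \pi}{8 a}.$$

Differentiating under the integral sign with respect to $a$,
$$\frac{dJ}{da} = \int_{0}^{\infty} \frac{3 a}{2 \left(a^{2} + t^{2}\right)^{2}} \, dt = \frac{3 \pi}{8 a^{2}},$$
so $\int_{0}^{\infty} - \frac{3}{4 \left(a^{2} + t^{2}\right)^{2}} \, dt = - \frac{3 \pi}{16 a^{3}}$.

Setting $a = \frac{7}{2}$:
$$I = - \frac{3 \pi}{686}.$$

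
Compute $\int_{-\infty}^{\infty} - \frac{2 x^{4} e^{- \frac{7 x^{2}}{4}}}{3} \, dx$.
$- \frac{16 \sqrt{7} \sqrt{\pi}}{343}$

Consider the simpler parametrised integral
$$J(a) = \int_{-\infty}^{\infty} - \frac{2 e^{- a x^{2}}}{3} \, dx = - \frac{2 \sqrt{\pi}}{3 \sqrt{a}}.$$

Differentiating under the integral sign brings down a factor of $(-x^2)$:
$$\frac{dJ}{da} = \int_{-\infty}^{\infty} \frac{2 x^{2} e^{- a x^{2}}}{3} \, dx = \frac{\sqrt{\pi}}{3 a^{\frac{3}{2}}}.$$

Repeating twice in total — each differentiation brings down another $(-x^2)$ — gives
$$\frac{d^{2}J}{da^{2}} = \int_{-\infty}^{\infty} - \frac{2 x^{4} e^{- a x^{2}}}{3} \, dx = - \frac{\sqrt{\pi}}{2 a^{\frac{5}{2}}},$$
and the integrand here is exactly the target integrand, so $I = - \frac{\sqrt{\pi}}{2 a^{\frac{5}{2}}}$.

Setting $a = \frac{7}{4}$:
$$I = - \frac{16 \sqrt{7} \sqrt{\pi}}{343}.$$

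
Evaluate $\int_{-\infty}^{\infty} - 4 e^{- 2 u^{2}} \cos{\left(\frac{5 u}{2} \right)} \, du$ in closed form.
$- \frac{2 \sqrt{2} \sqrt{\pi}}{e^{\frac{25}{32}}}$

Define $I(b) = \int_{-\infty}^{\infty} - 4 e^{- 2 u^{2}} \cos{\left(b u \right)} \, du$.

Differentiating under the integral sign,
$$I'(b) = \int_{-\infty}^{\infty} 4 u e^{- 2 u^{2}} \sin{\left(b u \right)} \, du.$$

Integrate $\int_{-\infty}^{\infty} u \sin(b u)\, e^{- 2 u^{2}}\, du$ by parts with $w = \sin(b u)$ and $dv = u\, e^{- 2 u^{2}}\, du$, giving $v = - \frac{e^{- 2 u^{2}}}{4}$. The boundary term vanishes and
$$\int_{-\infty}^{\infty} u \sin(b u)\, e^{- 2 u^{2}}\, du = \frac{b}{4} \int_{-\infty}^{\infty} \cos(b u)\, e^{- 2 u^{2}}\, du,$$
so $I'(b) = - \frac{b}{4}\, I(b)$.

This is a separable first-order ODE; solving with the initial condition $I(0) = \int_{-\infty}^{\infty} - 4 e^{- 2 u^{2}}\,du = - 2 \sqrt{2} \sqrt{\pi}$ gives
$$I(b) = - 2 \sqrt{2} \sqrt{\pi} e^{- \frac{b^{2}}{8}}.$$

Setting $b = \frac{5}{2}$:
$$I = - \frac{2 \sqrt{2} \sqrt{\pi}}{e^{\frac{25}{32}}}.$$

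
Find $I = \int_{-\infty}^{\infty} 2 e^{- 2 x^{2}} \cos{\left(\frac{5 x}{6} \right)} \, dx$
$\frac{\sqrt{2} \sqrt{\pi}}{e^{\frac{25}{288}}}$

Treat the cosine frequency as a parameter and define $I(b) = \int_{-\infty}^{\infty} 2 e^{- 2 x^{2}} \cos{\left(b x \right)} \, dx$.

Differentiating under the integral sign,
$$I'(b) = \int_{-\infty}^{\infty} - 2 x e^{- 2 x^{2}} \sin{\left(b x \right)} \, dx.$$

Integrate $\int_{-\infty}^{\infty} x \sin(b x)\, e^{- 2 x^{2}}\, dx$ by parts with $u = \sin(b x)$ and $dv = x\, e^{- 2 x^{2}}\, dx$, giving $v = - \frac{e^{- 2 x^{2}}}{4}$. The boundary term vanishes and
$$\int_{-\infty}^{\infty} x \sin(b x)\, e^{- 2 x^{2}}\, dx = \frac{b}{4} \int_{-\infty}^{\infty} \cos(b x)\, e^{- 2 x^{2}}\, dx,$$
so $I'(b) = - \frac{b}{4}\, I(b)$.

This is a separable first-order ODE; solving with the initial condition $I(0) = \int_{-\infty}^{\infty} 2 e^{- 2 x^{2}}\,dx = \sqrt{2} \sqrt{\pi}$ gives
$$I(b) = \sqrt{2} \sqrt{\pi} e^{- \frac{b^{2}}{8}}.$$

Setting $b = \frac{5}{6}$:
$$I = \frac{\sqrt{2} \sqrt{\pi}}{e^{\frac{25}{288}}}.$$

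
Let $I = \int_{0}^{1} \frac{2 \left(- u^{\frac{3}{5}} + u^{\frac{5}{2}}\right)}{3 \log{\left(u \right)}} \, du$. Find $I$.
$- \frac{8 \log{\left(2 \right)}}{3} + \frac{2 \log{\left(35 \right)}}{3}$

Replace the exponent $\frac{5}{2}$ by a parameter $a$: let $I(a) = \int_{0}^{1} \frac{2 \left(- u^{\frac{3}{5}} + u^{a}\right)}{3 \log{\left(u \right)}} \, du$.

Since $\dfrac{\partial}{\partial a}\,u^{a} = u^{a} \ln u$, the $\ln u$ in the denominator cancels and
$$\frac{dI}{da} = \int_{0}^{1} \frac{2}{3} u^{a} \, du = \frac{2}{3} \left[\frac{u^{a+1}}{a+1}\right]_0^1 = \frac{2}{3 \left(a + 1\right)}.$$

Integrating with respect to $a$ gives $I(a) = \log{\left(\frac{5^{\frac{2}{3}} \left(a + 1\right)^{\frac{2}{3}}}{4} \right)} + C$.

At $a = \frac{3}{5}$ the integrand is identically $0$, so $I(\frac{3}{5}) = 0$. The closed form gives $0$, hence $C = 0$.

Setting $a = \frac{5}{2}$:
$$I = - \frac{8 \log{\left(2 \right)}}{3} + \frac{2 \log{\left(35 \right)}}{3}.$$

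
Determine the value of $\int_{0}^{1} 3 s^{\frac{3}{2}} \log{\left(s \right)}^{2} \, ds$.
$\frac{48}{125}$

Begin with the known integral
$$J(a) = \int_{0}^{1} 3 s^{a} \, ds = \frac{3}{a + 1}.$$

Differentiating under the integral sign brings down a factor of $\ln s$:
$$\frac{dJ}{da} = \int_{0}^{1} 3 s^{a} \log{\left(s \right)} \, ds = - \frac{3}{\left(a + 1\right)^{2}}.$$

Repeating twice in total — each differentiation brings down another $\ln s$ — gives
$$\frac{d^{2}J}{da^{2}} = \int_{0}^{1} 3 s^{a} \log{\left(s \right)}^{2} \, ds = \frac{6}{\left(a + 1\right)^{3}},$$
and the integrand here is exactly the target integrand, so $I = \frac{6}{\left(a + 1\right)^{3}}$.

Setting $a = \frac{3}{2}$:
$$I = \frac{48}{125}.$$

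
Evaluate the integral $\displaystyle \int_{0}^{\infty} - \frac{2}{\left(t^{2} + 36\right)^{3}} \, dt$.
$- \frac{\pi}{20736}$

Recall the elementary integral
$$J(a) = \int_{0}^{\infty} - \frac{2}{a^{2} + t^{2}} \, dt = - \frac{\pi}{a}.$$

Differentiating under the integral sign with respect to $a$,
$$\frac{dJ}{da} = \int_{0}^{\infty} \frac{4 a}{\left(a^{2} + t^{2}\right)^{2}} \, dt = \frac{\pi}{a^{2}},$$
so $\int_{0}^{\infty} - \frac{2}{\left(a^{2} + t^{2}\right)^{2}} \, dt = - \frac{\pi}{2 a^{3}}$.

Repeating — each differentiation of $1/(t^2+a^2)^j$ produces $-2ja/(t^2+a^2)^{j+1}$ — and dividing through by $-2ja$ at each step yields, after $2$ differentiations in total,
$$\int_{0}^{\infty} - \frac{2}{\left(a^{2} + t^{2}\right)^{3}} \, dt = - \frac{3 \pi}{8 a^{5}}.$$

Setting $a = 6$:
$$I = - \frac{\pi}{20736}.$$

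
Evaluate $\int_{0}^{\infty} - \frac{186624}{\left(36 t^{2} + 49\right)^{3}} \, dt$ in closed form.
$- \frac{5832 \pi}{16807}$

Recall the elementary integral
$$J(a) = \int_{0}^{\infty} - \frac{4}{a^{2} + t^{2}} \, dt = - \frac{2 \pi}{a}.$$

Differentiating under the integral sign with respect to $a$,
$$\frac{dJ}{da} = \int_{0}^{\infty} \frac{8 a}{\left(a^{2} + t^{2}\right)^{2}} \, dt = \frac{2 \pi}{a^{2}},$$
so $\int_{0}^{\infty} - \frac{4}{\left(a^{2} + t^{2}\right)^{2}} \, dt = - \frac{\pi}{a^{3}}$.

Repeating — each differentiation of $1/(t^2+a^2)^j$ produces $-2ja/(t^2+a^2)^{j+1}$ — and dividing through by $-2ja$ at each step yields, after $2$ differentiations in total,
$$\int_{0}^{\infty} - \frac{4}{\left(a^{2} + t^{2}\right)^{3}} \, dt = - \frac{3 \pi}{4 a^{5}}.$$

Setting $a = \frac{7}{6}$:
$$I = - \frac{5832 \pi}{16807}.$$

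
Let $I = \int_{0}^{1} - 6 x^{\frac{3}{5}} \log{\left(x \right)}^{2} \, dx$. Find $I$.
$- \frac{375}{128}$

Begin with the known integral
$$J(a) = \int_{0}^{1} - 6 x^{a} \, dx = - \frac{6}{a + 1}.$$

Differentiating under the integral sign brings down a factor of $\ln x$:
$$\frac{dJ}{da} = \int_{0}^{1} - 6 x^{a} \log{\left(x \right)} \, dx = \frac{6}{\left(a + 1\right)^{2}}.$$

Repeating twice in total — each differentiation brings down another $\ln x$ — gives
$$\frac{d^{2}J}{da^{2}} = \int_{0}^{1} - 6 x^{a} \log{\left(x \right)}^{2} \, dx = - \frac{12}{\left(a + 1\right)^{3}},$$
and the integrand here is exactly the target integrand, so $I = - \frac{12}{\left(a + 1\right)^{3}}$.

Setting $a = \frac{3}{5}$:
$$I = - \frac{375}{128}.$$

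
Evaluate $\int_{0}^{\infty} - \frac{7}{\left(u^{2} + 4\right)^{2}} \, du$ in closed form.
$- \frac{7 \pi}{32}$

Recall the elementary integral
$$J(a) = \int_{0}^{\infty} - \frac{7}{a^{2} + u^{2}} \, du = - \frac{7 \pi}{2 a}.$$

Differentiating under the integral sign with respect to $a$,
$$\frac{dJ}{da} = \int_{0}^{\infty} \frac{14 a}{\left(a^{2} + u^{2}\right)^{2}} \, du = \frac{7 \pi}{2 a^{2}},$$
so $\int_{0}^{\infty} - \frac{7}{\left(a^{2} + u^{2}\right)^{2}} \, du = - \frac{7 \pi}{4 a^{3}}$.

Setting $a = 2$:
$$I = - \frac{7 \pi}{32}.$$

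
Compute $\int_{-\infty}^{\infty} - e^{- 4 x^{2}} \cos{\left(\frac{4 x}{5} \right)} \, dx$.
$- \frac{\sqrt{\pi}}{2 e^{\frac{1}{25}}}$

Define $I(b) = \int_{-\infty}^{\infty} - e^{- 4 x^{2}} \cos{\left(b x \right)} \, dx$.

Differentiating under the integral sign,
$$I'(b) = \int_{-\infty}^{\infty} x e^{- 4 x^{2}} \sin{\left(b x \right)} \, dx.$$

Integrate $\int_{-\infty}^{\infty} x \sin(b x)\, e^{- 4 x^{2}}\, dx$ by parts with $u = \sin(b x)$ and $dv = x\, e^{- 4 x^{2}}\, dx$, giving $v = - \frac{e^{- 4 x^{2}}}{8}$. The boundary term vanishes and
$$\int_{-\infty}^{\infty} x \sin(b x)\, e^{- 4 x^{2}}\, dx = \frac{b}{8} \int_{-\infty}^{\infty} \cos(b x)\, e^{- 4 x^{2}}\, dx,$$
so $I'(b) = - \frac{b}{8}\, I(b)$.

This is a separable first-order ODE; solving with the initial condition $I(0) = \int_{-\infty}^{\infty} - e^{- 4 x^{2}}\,dx = - \frac{\sqrt{\pi}}{2}$ gives
$$I(b) = - \frac{\sqrt{\pi} e^{- \frac{b^{2}}{16}}}{2}.$$

Setting $b = \frac{4}{5}$:
$$I = - \frac{\sqrt{\pi}}{2 e^{\frac{1}{25}}}.$$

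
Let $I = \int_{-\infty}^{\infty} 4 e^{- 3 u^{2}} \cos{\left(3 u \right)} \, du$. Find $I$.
$\frac{4 \sqrt{3} \sqrt{\pi}}{3 e^{\frac{3}{4}}}$

Define $I(b) = \int_{-\infty}^{\infty} 4 e^{- 3 u^{2}} \cos{\left(b u \right)} \, du$.

Differentiating under the integral sign,
$$I'(b) = \int_{-\infty}^{\infty} - 4 u e^{- 3 u^{2}} \sin{\left(b u \right)} \, du.$$

Integrate $\int_{-\infty}^{\infty} u \sin(b u)\, e^{- 3 u^{2}}\, du$ by parts with $w = \sin(b u)$ and $dv = u\, e^{- 3 u^{2}}\, du$, giving $v = - \frac{e^{- 3 u^{2}}}{6}$. The boundary term vanishes and
$$\int_{-\infty}^{\infty} u \sin(b u)\, e^{- 3 u^{2}}\, du = \frac{b}{6} \int_{-\infty}^{\infty} \cos(b u)\, e^{- 3 u^{2}}\, du,$$
so $I'(b) = - \frac{b}{6}\, I(b)$.

This is a separable first-order ODE; solving with the initial condition $I(0) = \int_{-\infty}^{\infty} 4 e^{- 3 u^{2}}\,du = \frac{4 \sqrt{3} \sqrt{\pi}}{3}$ gives
$$I(b) = \frac{4 \sqrt{3} \sqrt{\pi} e^{- \frac{b^{2}}{12}}}{3}.$$

Setting $b = 3$:
$$I = \frac{4 \sqrt{3} \sqrt{\pi}}{3 e^{\frac{3}{4}}}.$$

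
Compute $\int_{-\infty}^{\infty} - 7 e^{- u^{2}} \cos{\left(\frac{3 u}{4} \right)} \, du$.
$- \frac{7 \sqrt{\pi}}{e^{\frac{9}{64}}}$

Let $b$ denote the cosine frequency and define $I(b) = \int_{-\infty}^{\infty} - 7 e^{- u^{2}} \cos{\left(b u \right)} \, du$.

Differentiating under the integral sign,
$$I'(b) = \int_{-\infty}^{\infty} 7 u e^{- u^{2}} \sin{\left(b u \right)} \, du.$$

Integrate $\int_{-\infty}^{\infty} u \sin(b u)\, e^{- u^{2}}\, du$ by parts with $w = \sin(b u)$ and $dv = u\, e^{- u^{2}}\, du$, giving $v = - \frac{e^{- u^{2}}}{2}$. The boundary term vanishes and
$$\int_{-\infty}^{\infty} u \sin(b u)\, e^{- u^{2}}\, du = \frac{b}{2} \int_{-\infty}^{\infty} \cos(b u)\, e^{- u^{2}}\, du,$$
so $I'(b) = - \frac{b}{2}\, I(b)$.

This is a separable first-order ODE; solving with the initial condition $I(0) = \int_{-\infty}^{\infty} - 7 e^{- u^{2}}\,du = - 7 \sqrt{\pi}$ gives
$$I(b) = - 7 \sqrt{\pi} e^{- \frac{b^{2}}{4}}.$$

Setting $b = \frac{3}{4}$:
$$I = - \frac{7 \sqrt{\pi}}{e^{\frac{9}{64}}}.$$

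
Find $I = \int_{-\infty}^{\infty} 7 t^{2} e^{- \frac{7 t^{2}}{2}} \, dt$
$\frac{\sqrt{14} \sqrt{\pi}}{7}$

Consider the simpler parametrised integral
$$J(a) = \int_{-\infty}^{\infty} 7 e^{- a t^{2}} \, dt = \frac{7 \sqrt{\pi}}{\sqrt{a}}.$$

Differentiating under the integral sign brings down a factor of $(-t^2)$:
$$\frac{dJ}{da} = \int_{-\infty}^{\infty} - 7 t^{2} e^{- a t^{2}} \, dt = - \frac{7 \sqrt{\pi}}{2 a^{\frac{3}{2}}}.$$

The integral on the left is $-I$, so $I = \frac{7 \sqrt{\pi}}{2 a^{\frac{3}{2}}}$.

Setting $a = \frac{7}{2}$:
$$I = \frac{\sqrt{14} \sqrt{\pi}}{7}.$$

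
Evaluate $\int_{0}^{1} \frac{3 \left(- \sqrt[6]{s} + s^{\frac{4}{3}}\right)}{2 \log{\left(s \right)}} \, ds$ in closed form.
$\frac{3 \log{\left(2 \right)}}{2}$

Replace the exponent $\frac{4}{3}$ by a parameter $a$: let $I(a) = \int_{0}^{1} \frac{3 \left(- \sqrt[6]{s} + s^{a}\right)}{2 \log{\left(s \right)}} \, ds$.

Since $\dfrac{\partial}{\partial a}\,s^{a} = s^{a} \ln s$, the $\ln s$ in the denominator cancels and
$$\frac{dI}{da} = \int_{0}^{1} \frac{3}{2} s^{a} \, ds = \frac{3}{2} \left[\frac{s^{a+1}}{a+1}\right]_0^1 = \frac{3}{2 \left(a + 1\right)}.$$

Integrating with respect to $a$ gives $I(a) = \log{\left(\frac{6 \sqrt{42} \left(a + 1\right)^{\frac{3}{2}}}{49} \right)} + C$.

At $a = \frac{1}{6}$ the integrand is identically $0$, so $I(\frac{1}{6}) = 0$. The closed form gives $0$, hence $C = 0$.

Setting $a = \frac{4}{3}$:
$$I = \frac{3 \log{\left(2 \right)}}{2}.$$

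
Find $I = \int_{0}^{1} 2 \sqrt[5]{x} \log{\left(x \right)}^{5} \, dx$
$- \frac{78125}{972}$

Start from the elementary integral
$$J(a) = \int_{0}^{1} 2 x^{a} \, dx = \frac{2}{a + 1}.$$

Differentiating under the integral sign brings down a factor of $\ln x$:
$$\frac{dJ}{da} = \int_{0}^{1} 2 x^{a} \log{\left(x \right)} \, dx = - \frac{2}{\left(a + 1\right)^{2}}.$$

Repeating $5$ times in total — each differentiation brings down another $\ln x$ — gives
$$\frac{d^{5}J}{da^{5}} = \int_{0}^{1} 2 x^{a} \log{\left(x \right)}^{5} \, dx = - \frac{240}{\left(a + 1\right)^{6}},$$
and the integrand here is exactly the target integrand, so $I = - \frac{240}{\left(a + 1\right)^{6}}$.

Setting $a = \frac{1}{5}$:
$$I = - \frac{78125}{972}.$$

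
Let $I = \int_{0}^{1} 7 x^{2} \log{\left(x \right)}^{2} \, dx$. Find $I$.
$\frac{14}{27}$

Begin with the known integral
$$J(a) = \int_{0}^{1} 7 x^{a} \, dx = \frac{7}{a + 1}.$$

Differentiating under the integral sign brings down a factor of $\ln x$:
$$\frac{dJ}{da} = \int_{0}^{1} 7 x^{a} \log{\left(x \right)} \, dx = - \frac{7}{\left(a + 1\right)^{2}}.$$

Repeating twice in total — each differentiation brings down another $\ln x$ — gives
$$\frac{d^{2}J}{da^{2}} = \int_{0}^{1} 7 x^{a} \log{\left(x \right)}^{2} \, dx = \frac{14}{\left(a + 1\right)^{3}},$$
and the integrand here is exactly the target integrand, so $I = \frac{14}{\left(a + 1\right)^{3}}$.

Setting $a = 2$:
$$I = \frac{14}{27}.$$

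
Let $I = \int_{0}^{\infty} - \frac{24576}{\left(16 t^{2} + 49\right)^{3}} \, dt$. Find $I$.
$- \frac{1152 \pi}{16807}$

Start from the standard arctangent integral
$$J(a) = \int_{0}^{\infty} - \frac{6}{a^{2} + t^{2}} \, dt = - \frac{3 \pi}{a}.$$

Differentiating under the integral sign with respect to $a$,
$$\frac{dJ}{da} = \int_{0}^{\infty} \frac{12 a}{\left(a^{2} + t^{2}\right)^{2}} \, dt = \frac{3 \pi}{a^{2}},$$
so $\int_{0}^{\infty} - \frac{6}{\left(a^{2} + t^{2}\right)^{2}} \, dt = - \frac{3 \pi}{2 a^{3}}$.

Repeating — each differentiation of $1/(t^2+a^2)^j$ produces $-2ja/(t^2+a^2)^{j+1}$ — and dividing through by $-2ja$ at each step yields, after $2$ differentiations in total,
$$\int_{0}^{\infty} - \frac{6}{\left(a^{2} + t^{2}\right)^{3}} \, dt = - \frac{9 \pi}{8 a^{5}}.$$

Setting $a = \frac{7}{4}$:
$$I = - \frac{1152 \pi}{16807}.$$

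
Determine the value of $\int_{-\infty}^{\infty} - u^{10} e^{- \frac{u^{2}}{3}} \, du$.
$- \frac{229635 \sqrt{3} \sqrt{\pi}}{32}$

Consider the simpler parametrised integral
$$J(a) = \int_{-\infty}^{\infty} - e^{- a u^{2}} \, du = - \frac{\sqrt{\pi}}{\sqrt{a}}.$$

Differentiating under the integral sign brings down a factor of $(-u^2)$:
$$\frac{dJ}{da} = \int_{-\infty}^{\infty} u^{2} e^{- a u^{2}} \, du = \frac{\sqrt{\pi}}{2 a^{\frac{3}{2}}}.$$

Repeating $5$ times in total — each differentiation brings down another $(-u^2)$ — gives
$$\frac{d^{5}J}{da^{5}} = \int_{-\infty}^{\infty} u^{10} e^{- a u^{2}} \, du = \frac{945 \sqrt{\pi}}{32 a^{\frac{11}{2}}},$$
and the integrand here is $(-1)^{5}$ times the target integrand, so $I = (-1)^{5}\,\frac{d^{5}J}{da^{5}} = - \frac{945 \sqrt{\pi}}{32 a^{\frac{11}{2}}}$.

Setting $a = \frac{1}{3}$:
$$I = - \frac{229635 \sqrt{3} \sqrt{\pi}}{32}.$$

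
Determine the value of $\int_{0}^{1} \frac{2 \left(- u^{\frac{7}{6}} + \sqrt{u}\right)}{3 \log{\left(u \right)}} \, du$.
$\log{\left(\frac{3 \sqrt[3]{39}}{13} \right)}$

Replace the exponent $\frac{1}{2}$ by a parameter $a$: let $I(a) = \int_{0}^{1} \frac{2 \left(- u^{\frac{7}{6}} + u^{a}\right)}{3 \log{\left(u \right)}} \, du$.

Since $\dfrac{\partial}{\partial a}\,u^{a} = u^{a} \ln u$, the $\ln u$ in the denominator cancels and
$$\frac{dI}{da} = \int_{0}^{1} \frac{2}{3} u^{a} \, du = \frac{2}{3} \left[\frac{u^{a+1}}{a+1}\right]_0^1 = \frac{2}{3 \left(a + 1\right)}.$$

Integrating with respect to $a$ gives $I(a) = \log{\left(\frac{\sqrt[3]{13} \cdot 6^{\frac{2}{3}} \left(a + 1\right)^{\frac{2}{3}}}{13} \right)} + C$.

At $a = \frac{7}{6}$ the integrand is identically $0$, so $I(\frac{7}{6}) = 0$. The closed form gives $0$, hence $C = 0$.

Setting $a = \frac{1}{2}$:
$$I = \log{\left(\frac{3 \sqrt[3]{39}}{13} \right)}.$$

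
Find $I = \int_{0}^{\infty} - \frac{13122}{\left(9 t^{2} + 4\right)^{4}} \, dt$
$- \frac{10935 \pi}{2048}$

Recall the elementary integral
$$J(a) = \int_{0}^{\infty} - \frac{2}{a^{2} + t^{2}} \, dt = - \frac{\pi}{a}.$$

Differentiating under the integral sign with respect to $a$,
$$\frac{dJ}{da} = \int_{0}^{\infty} \frac{4 a}{\left(a^{2} + t^{2}\right)^{2}} \, dt = \frac{\pi}{a^{2}},$$
so $\int_{0}^{\infty} - \frac{2}{\left(a^{2} + t^{2}\right)^{2}} \, dt = - \frac{\pi}{2 a^{3}}$.

Repeating — each differentiation of $1/(t^2+a^2)^j$ produces $-2ja/(t^2+a^2)^{j+1}$ — and dividing through by $-2ja$ at each step yields, after $3$ differentiations in total,
$$\int_{0}^{\infty} - \frac{2}{\left(a^{2} + t^{2}\right)^{4}} \, dt = - \frac{5 \pi}{16 a^{7}}.$$

Setting $a = \frac{2}{3}$:
$$I = - \frac{10935 \pi}{2048}.$$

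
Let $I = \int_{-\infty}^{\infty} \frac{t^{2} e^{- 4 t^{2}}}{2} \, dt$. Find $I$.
$\frac{\sqrt{\pi}}{32}$

Consider the simpler parametrised integral
$$J(a) = \int_{-\infty}^{\infty} \frac{e^{- a t^{2}}}{2} \, dt = \frac{\sqrt{\pi}}{2 \sqrt{a}}.$$

Differentiating under the integral sign brings down a factor of $(-t^2)$:
$$\frac{dJ}{da} = \int_{-\infty}^{\infty} - \frac{t^{2} e^{- a t^{2}}}{2} \, dt = - \frac{\sqrt{\pi}}{4 a^{\frac{3}{2}}}.$$

The integral on the left is $-I$, so $I = \frac{\sqrt{\pi}}{4 a^{\frac{3}{2}}}$.

Setting $a = 4$:
$$I = \frac{\sqrt{\pi}}{32}.$$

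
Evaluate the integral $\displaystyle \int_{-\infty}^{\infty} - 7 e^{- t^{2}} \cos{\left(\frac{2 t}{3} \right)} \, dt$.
$- \frac{7 \sqrt{\pi}}{e^{\frac{1}{9}}}$

Define $I(b) = \int_{-\infty}^{\infty} - 7 e^{- t^{2}} \cos{\left(b t \right)} \, dt$.

Differentiating under the integral sign,
$$I'(b) = \int_{-\infty}^{\infty} 7 t e^{- t^{2}} \sin{\left(b t \right)} \, dt.$$

Integrate $\int_{-\infty}^{\infty} t \sin(b t)\, e^{- t^{2}}\, dt$ by parts with $u = \sin(b t)$ and $dv = t\, e^{- t^{2}}\, dt$, giving $v = - \frac{e^{- t^{2}}}{2}$. The boundary term vanishes and
$$\int_{-\infty}^{\infty} t \sin(b t)\, e^{- t^{2}}\, dt = \frac{b}{2} \int_{-\infty}^{\infty} \cos(b t)\, e^{- t^{2}}\, dt,$$
so $I'(b) = - \frac{b}{2}\, I(b)$.

This is a separable first-order ODE; solving with the initial condition $I(0) = \int_{-\infty}^{\infty} - 7 e^{- t^{2}}\,dt = - 7 \sqrt{\pi}$ gives
$$I(b) = - 7 \sqrt{\pi} e^{- \frac{b^{2}}{4}}.$$

Setting $b = \frac{2}{3}$:
$$I = - \frac{7 \sqrt{\pi}}{e^{\frac{1}{9}}}.$$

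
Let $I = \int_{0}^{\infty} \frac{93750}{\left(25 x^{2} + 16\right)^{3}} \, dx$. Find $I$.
$\frac{28125 \pi}{8192}$

Start from the standard arctangent integral
$$J(a) = \int_{0}^{\infty} \frac{6}{a^{2} + x^{2}} \, dx = \frac{3 \pi}{a}.$$

Differentiating under the integral sign with respect to $a$,
$$\frac{dJ}{da} = \int_{0}^{\infty} - \frac{12 a}{\left(a^{2} + x^{2}\right)^{2}} \, dx = - \frac{3 \pi}{a^{2}},$$
so $\int_{0}^{\infty} \frac{6}{\left(a^{2} + x^{2}\right)^{2}} \, dx = \frac{3 \pi}{2 a^{3}}$.

Repeating — each differentiation of $1/(x^2+a^2)^j$ produces $-2ja/(x^2+a^2)^{j+1}$ — and dividing through by $-2ja$ at each step yields, after $2$ differentiations in total,
$$\int_{0}^{\infty} \frac{6}{\left(a^{2} + x^{2}\right)^{3}} \, dx = \frac{9 \pi}{8 a^{5}}.$$

Setting $a = \frac{4}{5}$:
$$I = \frac{28125 \pi}{8192}.$$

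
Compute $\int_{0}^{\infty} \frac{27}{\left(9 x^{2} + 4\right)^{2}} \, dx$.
$\frac{9 \pi}{32}$

Start from the standard arctangent integral
$$J(a) = \int_{0}^{\infty} \frac{1}{3 \left(a^{2} + x^{2}\right)} \, dx = \frac{\pi}{6 a}.$$

Differentiating under the integral sign with respect to $a$,
$$\frac{dJ}{da} = \int_{0}^{\infty} - \frac{2 a}{3 \left(a^{2} + x^{2}\right)^{2}} \, dx = - \frac{\pi}{6 a^{2}},$$
so $\int_{0}^{\infty} \frac{1}{3 \left(a^{2} + x^{2}\right)^{2}} \, dx = \frac{\pi}{12 a^{3}}$.

Setting $a = \frac{2}{3}$:
$$I = \frac{9 \pi}{32}.$$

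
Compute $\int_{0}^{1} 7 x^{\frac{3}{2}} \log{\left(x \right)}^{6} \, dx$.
$\frac{129024}{15625}$

Begin with the known integral
$$J(a) = \int_{0}^{1} 7 x^{a} \, dx = \frac{7}{a + 1}.$$

Differentiating under the integral sign brings down a factor of $\ln x$:
$$\frac{dJ}{da} = \int_{0}^{1} 7 x^{a} \log{\left(x \right)} \, dx = - \frac{7}{\left(a + 1\right)^{2}}.$$

Repeating $6$ times in total — each differentiation brings down another $\ln x$ — gives
$$\frac{d^{6}J}{da^{6}} = \int_{0}^{1} 7 x^{a} \log{\left(x \right)}^{6} \, dx = \frac{5040}{\left(a + 1\right)^{7}},$$
and the integrand here is exactly the target integrand, so $I = \frac{5040}{\left(a + 1\right)^{7}}$.

Setting $a = \frac{3}{2}$:
$$I = \frac{129024}{15625}.$$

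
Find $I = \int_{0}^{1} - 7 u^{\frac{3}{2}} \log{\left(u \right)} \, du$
$\frac{28}{25}$

Consider the simpler parametrised integral
$$J(a) = \int_{0}^{1} - 7 u^{a} \, du = - \frac{7}{a + 1}.$$

Differentiating under the integral sign brings down a factor of $\ln u$:
$$\frac{dJ}{da} = \int_{0}^{1} - 7 u^{a} \log{\left(u \right)} \, du = \frac{7}{\left(a + 1\right)^{2}}.$$

The integral on the left is $I$, so $I = \frac{7}{\left(a + 1\right)^{2}}$.

Setting $a = \frac{3}{2}$:
$$I = \frac{28}{25}.$$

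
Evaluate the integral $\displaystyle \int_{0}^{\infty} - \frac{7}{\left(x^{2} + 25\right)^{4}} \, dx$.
$- \frac{7 \pi}{500000}$

Recall the elementary integral
$$J(a) = \int_{0}^{\infty} - \frac{7}{a^{2} + x^{2}} \, dx = - \frac{7 \pi}{2 a}.$$

Differentiating under the integral sign with respect to $a$,
$$\frac{dJ}{da} = \int_{0}^{\infty} \frac{14 a}{\left(a^{2} + x^{2}\right)^{2}} \, dx = \frac{7 \pi}{2 a^{2}},$$
so $\int_{0}^{\infty} - \frac{7}{\left(a^{2} + x^{2}\right)^{2}} \, dx = - \frac{7 \pi}{4 a^{3}}$.

Repeating — each differentiation of $1/(x^2+a^2)^j$ produces $-2ja/(x^2+a^2)^{j+1}$ — and dividing through by $-2ja$ at each step yields, after $3$ differentiations in total,
$$\int_{0}^{\infty} - \frac{7}{\left(a^{2} + x^{2}\right)^{4}} \, dx = - \frac{35 \pi}{32 a^{7}}.$$

Setting $a = 5$:
$$I = - \frac{7 \pi}{500000}.$$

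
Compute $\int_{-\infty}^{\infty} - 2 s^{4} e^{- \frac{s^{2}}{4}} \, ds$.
$- 48 \sqrt{\pi}$

Start from the elementary integral
$$J(a) = \int_{-\infty}^{\infty} - 2 e^{- a s^{2}} \, ds = - \frac{2 \sqrt{\pi}}{\sqrt{a}}.$$

Differentiating under the integral sign brings down a factor of $(-s^2)$:
$$\frac{dJ}{da} = \int_{-\infty}^{\infty} 2 s^{2} e^{- a s^{2}} \, ds = \frac{\sqrt{\pi}}{a^{\frac{3}{2}}}.$$

Repeating twice in total — each differentiation brings down another $(-s^2)$ — gives
$$\frac{d^{2}J}{da^{2}} = \int_{-\infty}^{\infty} - 2 s^{4} e^{- a s^{2}} \, ds = - \frac{3 \sqrt{\pi}}{2 a^{\frac{5}{2}}},$$
and the integrand here is exactly the target integrand, so $I = - \frac{3 \sqrt{\pi}}{2 a^{\frac{5}{2}}}$.

Setting $a = \frac{1}{4}$:
$$I = - 48 \sqrt{\pi}.$$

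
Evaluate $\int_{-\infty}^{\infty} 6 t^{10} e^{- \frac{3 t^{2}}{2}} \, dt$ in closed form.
$\frac{70 \sqrt{6} \sqrt{\pi}}{9}$

Start from the elementary integral
$$J(a) = \int_{-\infty}^{\infty} 6 e^{- a t^{2}} \, dt = \frac{6 \sqrt{\pi}}{\sqrt{a}}.$$

Differentiating under the integral sign brings down a factor of $(-t^2)$:
$$\frac{dJ}{da} = \int_{-\infty}^{\infty} - 6 t^{2} e^{- a t^{2}} \, dt = - \frac{3 \sqrt{\pi}}{a^{\frac{3}{2}}}.$$

Repeating $5$ times in total — each differentiation brings down another $(-t^2)$ — gives
$$\frac{d^{5}J}{da^{5}} = \int_{-\infty}^{\infty} - 6 t^{10} e^{- a t^{2}} \, dt = - \frac{2835 \sqrt{\pi}}{16 a^{\frac{11}{2}}},$$
and the integrand here is $(-1)^{5}$ times the target integrand, so $I = (-1)^{5}\,\frac{d^{5}J}{da^{5}} = \frac{2835 \sqrt{\pi}}{16 a^{\frac{11}{2}}}$.

Setting $a = \frac{3}{2}$:
$$I = \frac{70 \sqrt{6} \sqrt{\pi}}{9}.$$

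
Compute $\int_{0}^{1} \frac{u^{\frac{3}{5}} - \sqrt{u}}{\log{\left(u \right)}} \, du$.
$- \log{\left(\frac{15}{16} \right)}$

Introduce a parameter $a$ in the exponent: let $I(a) = \int_{0}^{1} \frac{u^{\frac{3}{5}} - u^{a}}{\log{\left(u \right)}} \, du$.

Since $\dfrac{\partial}{\partial a}\,u^{a} = u^{a} \ln u$, the $\ln u$ in the denominator cancels and
$$\frac{dI}{da} = \int_{0}^{1} -1 u^{a} \, du = -1 \left[\frac{u^{a+1}}{a+1}\right]_0^1 = - \frac{1}{a + 1}.$$

Integrating with respect to $a$ gives $I(a) = - \log{\left(\frac{5 a}{8} + \frac{5}{8} \right)} + C$.

At $a = \frac{3}{5}$ the integrand is identically $0$, so $I(\frac{3}{5}) = 0$. The closed form gives $0$, hence $C = 0$.

Setting $a = \frac{1}{2}$:
$$I = - \log{\left(\frac{15}{16} \right)}.$$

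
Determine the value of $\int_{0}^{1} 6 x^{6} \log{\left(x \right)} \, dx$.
$- \frac{6}{49}$

Consider the simpler parametrised integral
$$J(a) = \int_{0}^{1} 6 x^{a} \, dx = \frac{6}{a + 1}.$$

Differentiating under the integral sign brings down a factor of $\ln x$:
$$\frac{dJ}{da} = \int_{0}^{1} 6 x^{a} \log{\left(x \right)} \, dx = - \frac{6}{\left(a + 1\right)^{2}}.$$

The integral on the left is $I$, so $I = - \frac{6}{\left(a + 1\right)^{2}}$.

Setting $a = 6$:
$$I = - \frac{6}{49}.$$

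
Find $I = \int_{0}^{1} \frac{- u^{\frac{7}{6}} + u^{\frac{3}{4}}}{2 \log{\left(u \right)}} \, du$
$\log{\left(\frac{\sqrt{546}}{26} \right)}$

Introduce a parameter $a$ in the exponent: let $I(a) = \int_{0}^{1} \frac{u^{\frac{3}{4}} - u^{a}}{2 \log{\left(u \right)}} \, du$.

Since $\dfrac{\partial}{\partial a}\,u^{a} = u^{a} \ln u$, the $\ln u$ in the denominator cancels and
$$\frac{dI}{da} = \int_{0}^{1} - \frac{1}{2} u^{a} \, du = - \frac{1}{2} \left[\frac{u^{a+1}}{a+1}\right]_0^1 = - \frac{1}{2 a + 2}.$$

Integrating with respect to $a$ gives $I(a) = - \frac{\log{\left(a + 1 \right)}}{2} - \log{\left(2 \right)} + \frac{\log{\left(7 \right)}}{2} + C$.

At $a = \frac{3}{4}$ the integrand is identically $0$, so $I(\frac{3}{4}) = 0$. The closed form gives $0$, hence $C = 0$.

Setting $a = \frac{7}{6}$:
$$I = \log{\left(\frac{\sqrt{546}}{26} \right)}.$$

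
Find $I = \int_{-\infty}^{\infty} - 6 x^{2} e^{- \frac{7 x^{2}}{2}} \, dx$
$- \frac{6 \sqrt{14} \sqrt{\pi}}{49}$

Consider the simpler parametrised integral
$$J(a) = \int_{-\infty}^{\infty} - 6 e^{- a x^{2}} \, dx = - \frac{6 \sqrt{\pi}}{\sqrt{a}}.$$

Differentiating under the integral sign brings down a factor of $(-x^2)$:
$$\frac{dJ}{da} = \int_{-\infty}^{\infty} 6 x^{2} e^{- a x^{2}} \, dx = \frac{3 \sqrt{\pi}}{a^{\frac{3}{2}}}.$$

The integral on the left is $-I$, so $I = - \frac{3 \sqrt{\pi}}{a^{\frac{3}{2}}}$.

Setting $a = \frac{7}{2}$:
$$I = - \frac{6 \sqrt{14} \sqrt{\pi}}{49}.$$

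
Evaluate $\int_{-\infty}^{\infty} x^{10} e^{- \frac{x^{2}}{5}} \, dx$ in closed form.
$\frac{2953125 \sqrt{5} \sqrt{\pi}}{32}$

Begin with the known integral
$$J(a) = \int_{-\infty}^{\infty} e^{- a x^{2}} \, dx = \frac{\sqrt{\pi}}{\sqrt{a}}.$$

Differentiating under the integral sign brings down a factor of $(-x^2)$:
$$\frac{dJ}{da} = \int_{-\infty}^{\infty} - x^{2} e^{- a x^{2}} \, dx = - \frac{\sqrt{\pi}}{2 a^{\frac{3}{2}}}.$$

Repeating $5$ times in total — each differentiation brings down another $(-x^2)$ — gives
$$\frac{d^{5}J}{da^{5}} = \int_{-\infty}^{\infty} - x^{10} e^{- a x^{2}} \, dx = - \frac{945 \sqrt{\pi}}{32 a^{\frac{11}{2}}},$$
and the integrand here is $(-1)^{5}$ times the target integrand, so $I = (-1)^{5}\,\frac{d^{5}J}{da^{5}} = \frac{945 \sqrt{\pi}}{32 a^{\frac{11}{2}}}$.

Setting $a = \frac{1}{5}$:
$$I = \frac{2953125 \sqrt{5} \sqrt{\pi}}{32}.$$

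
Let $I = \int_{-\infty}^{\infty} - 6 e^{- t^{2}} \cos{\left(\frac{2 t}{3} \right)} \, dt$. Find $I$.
$- \frac{6 \sqrt{\pi}}{e^{\frac{1}{9}}}$

Let $b$ denote the cosine frequency and define $I(b) = \int_{-\infty}^{\infty} - 6 e^{- t^{2}} \cos{\left(b t \right)} \, dt$.

Differentiating under the integral sign,
$$I'(b) = \int_{-\infty}^{\infty} 6 t e^{- t^{2}} \sin{\left(b t \right)} \, dt.$$

Integrate $\int_{-\infty}^{\infty} t \sin(b t)\, e^{- t^{2}}\, dt$ by parts with $u = \sin(b t)$ and $dv = t\, e^{- t^{2}}\, dt$, giving $v = - \frac{e^{- t^{2}}}{2}$. The boundary term vanishes and
$$\int_{-\infty}^{\infty} t \sin(b t)\, e^{- t^{2}}\, dt = \frac{b}{2} \int_{-\infty}^{\infty} \cos(b t)\, e^{- t^{2}}\, dt,$$
so $I'(b) = - \frac{b}{2}\, I(b)$.

This is a separable first-order ODE; solving with the initial condition $I(0) = \int_{-\infty}^{\infty} - 6 e^{- t^{2}}\,dt = - 6 \sqrt{\pi}$ gives
$$I(b) = - 6 \sqrt{\pi} e^{- \frac{b^{2}}{4}}.$$

Setting $b = \frac{2}{3}$:
$$I = - \frac{6 \sqrt{\pi}}{e^{\frac{1}{9}}}.$$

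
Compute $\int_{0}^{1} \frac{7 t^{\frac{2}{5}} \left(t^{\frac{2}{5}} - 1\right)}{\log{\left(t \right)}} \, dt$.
$\log{\left(\frac{4782969}{823543} \right)}$

Introduce a parameter $a$ in the exponent: let $I(a) = \int_{0}^{1} \frac{7 \left(- t^{\frac{2}{5}} + t^{a}\right)}{\log{\left(t \right)}} \, dt$.

Since $\dfrac{\partial}{\partial a}\,t^{a} = t^{a} \ln t$, the $\ln t$ in the denominator cancels and
$$\frac{dI}{da} = \int_{0}^{1} 7 t^{a} \, dt = 7 \left[\frac{t^{a+1}}{a+1}\right]_0^1 = \frac{7}{a + 1}.$$

Integrating with respect to $a$ gives $I(a) = \log{\left(\frac{78125 \left(a + 1\right)^{7}}{823543} \right)} + C$.

At $a = \frac{2}{5}$ the integrand is identically $0$, so $I(\frac{2}{5}) = 0$. The closed form gives $0$, hence $C = 0$.

Setting $a = \frac{4}{5}$:
$$I = \log{\left(\frac{4782969}{823543} \right)}.$$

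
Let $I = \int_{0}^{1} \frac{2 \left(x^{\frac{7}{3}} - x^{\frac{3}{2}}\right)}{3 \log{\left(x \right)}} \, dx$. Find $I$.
$\log{\left(\frac{2 \sqrt[3]{6}}{3} \right)}$

Replace the exponent $\frac{3}{2}$ by a parameter $a$: let $I(a) = \int_{0}^{1} \frac{2 \left(x^{\frac{7}{3}} - x^{a}\right)}{3 \log{\left(x \right)}} \, dx$.

Since $\dfrac{\partial}{\partial a}\,x^{a} = x^{a} \ln x$, the $\ln x$ in the denominator cancels and
$$\frac{dI}{da} = \int_{0}^{1} - \frac{2}{3} x^{a} \, dx = - \frac{2}{3} \left[\frac{x^{a+1}}{a+1}\right]_0^1 = - \frac{2}{3 a + 3}.$$

Integrating with respect to $a$ gives $I(a) = - \frac{2 \log{\left(a + 1 \right)}}{3} - \frac{2 \log{\left(3 \right)}}{3} + \frac{2 \log{\left(10 \right)}}{3} + C$.

At $a = \frac{7}{3}$ the integrand is identically $0$, so $I(\frac{7}{3}) = 0$. The closed form gives $0$, hence $C = 0$.

Setting $a = \frac{3}{2}$:
$$I = \log{\left(\frac{2 \sqrt[3]{6}}{3} \right)}.$$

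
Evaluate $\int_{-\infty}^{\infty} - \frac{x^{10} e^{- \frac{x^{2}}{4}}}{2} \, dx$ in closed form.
$- 30240 \sqrt{\pi}$

Begin with the known integral
$$J(a) = \int_{-\infty}^{\infty} - \frac{e^{- a x^{2}}}{2} \, dx = - \frac{\sqrt{\pi}}{2 \sqrt{a}}.$$

Differentiating under the integral sign brings down a factor of $(-x^2)$:
$$\frac{dJ}{da} = \int_{-\infty}^{\infty} \frac{x^{2} e^{- a x^{2}}}{2} \, dx = \frac{\sqrt{\pi}}{4 a^{\frac{3}{2}}}.$$

Repeating $5$ times in total — each differentiation brings down another $(-x^2)$ — gives
$$\frac{d^{5}J}{da^{5}} = \int_{-\infty}^{\infty} \frac{x^{10} e^{- a x^{2}}}{2} \, dx = \frac{945 \sqrt{\pi}}{64 a^{\frac{11}{2}}},$$
and the integrand here is $(-1)^{5}$ times the target integrand, so $I = (-1)^{5}\,\frac{d^{5}J}{da^{5}} = - \frac{945 \sqrt{\pi}}{64 a^{\frac{11}{2}}}$.

Setting $a = \frac{1}{4}$:
$$I = - 30240 \sqrt{\pi}.$$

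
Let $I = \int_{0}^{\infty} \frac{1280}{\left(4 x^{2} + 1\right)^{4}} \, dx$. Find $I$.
$100 \pi$

Start from the standard arctangent integral
$$J(a) = \int_{0}^{\infty} \frac{5}{a^{2} + x^{2}} \, dx = \frac{5 \pi}{2 a}.$$

Differentiating under the integral sign with respect to $a$,
$$\frac{dJ}{da} = \int_{0}^{\infty} - \frac{10 a}{\left(a^{2} + x^{2}\right)^{2}} \, dx = - \frac{5 \pi}{2 a^{2}},$$
so $\int_{0}^{\infty} \frac{5}{\left(a^{2} + x^{2}\right)^{2}} \, dx = \frac{5 \pi}{4 a^{3}}$.

Repeating — each differentiation of $1/(x^2+a^2)^j$ produces $-2ja/(x^2+a^2)^{j+1}$ — and dividing through by $-2ja$ at each step yields, after $3$ differentiations in total,
$$\int_{0}^{\infty} \frac{5}{\left(a^{2} + x^{2}\right)^{4}} \, dx = \frac{25 \pi}{32 a^{7}}.$$

Setting $a = \frac{1}{2}$:
$$I = 100 \pi.$$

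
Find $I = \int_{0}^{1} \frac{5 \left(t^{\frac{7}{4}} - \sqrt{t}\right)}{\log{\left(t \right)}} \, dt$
$- \log{\left(\frac{7776}{161051} \right)}$

Introduce a parameter $a$ in the exponent: let $I(a) = \int_{0}^{1} \frac{5 \left(t^{\frac{7}{4}} - t^{a}\right)}{\log{\left(t \right)}} \, dt$.

Since $\dfrac{\partial}{\partial a}\,t^{a} = t^{a} \ln t$, the $\ln t$ in the denominator cancels and
$$\frac{dI}{da} = \int_{0}^{1} -5 t^{a} \, dt = -5 \left[\frac{t^{a+1}}{a+1}\right]_0^1 = - \frac{5}{a + 1}.$$

Integrating with respect to $a$ gives $I(a) = - \log{\left(\frac{1024 \left(a + 1\right)^{5}}{161051} \right)} + C$.

At $a = \frac{7}{4}$ the integrand is identically $0$, so $I(\frac{7}{4}) = 0$. The closed form gives $0$, hence $C = 0$.

Setting $a = \frac{1}{2}$:
$$I = - \log{\left(\frac{7776}{161051} \right)}.$$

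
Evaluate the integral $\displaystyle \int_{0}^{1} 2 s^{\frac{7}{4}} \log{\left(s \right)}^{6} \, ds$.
$\frac{23592960}{19487171}$

Consider the simpler parametrised integral
$$J(a) = \int_{0}^{1} 2 s^{a} \, ds = \frac{2}{a + 1}.$$

Differentiating under the integral sign brings down a factor of $\ln s$:
$$\frac{dJ}{da} = \int_{0}^{1} 2 s^{a} \log{\left(s \right)} \, ds = - \frac{2}{\left(a + 1\right)^{2}}.$$

Repeating $6$ times in total — each differentiation brings down another $\ln s$ — gives
$$\frac{d^{6}J}{da^{6}} = \int_{0}^{1} 2 s^{a} \log{\left(s \right)}^{6} \, ds = \frac{1440}{\left(a + 1\right)^{7}},$$
and the integrand here is exactly the target integrand, so $I = \frac{1440}{\left(a + 1\right)^{7}}$.

Setting $a = \frac{7}{4}$:
$$I = \frac{23592960}{19487171}.$$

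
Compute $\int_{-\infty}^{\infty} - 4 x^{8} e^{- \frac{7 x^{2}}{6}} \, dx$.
$- \frac{4860 \sqrt{42} \sqrt{\pi}}{2401}$

Start from the elementary integral
$$J(a) = \int_{-\infty}^{\infty} - 4 e^{- a x^{2}} \, dx = - \frac{4 \sqrt{\pi}}{\sqrt{a}}.$$

Differentiating under the integral sign brings down a factor of $(-x^2)$:
$$\frac{dJ}{da} = \int_{-\infty}^{\infty} 4 x^{2} e^{- a x^{2}} \, dx = \frac{2 \sqrt{\pi}}{a^{\frac{3}{2}}}.$$

Repeating $4$ times in total — each differentiation brings down another $(-x^2)$ — gives
$$\frac{d^{4}J}{da^{4}} = \int_{-\infty}^{\infty} - 4 x^{8} e^{- a x^{2}} \, dx = - \frac{105 \sqrt{\pi}}{4 a^{\frac{9}{2}}},$$
and the integrand here is exactly the target integrand, so $I = - \frac{105 \sqrt{\pi}}{4 a^{\frac{9}{2}}}$.

Setting $a = \frac{7}{6}$:
$$I = - \frac{4860 \sqrt{42} \sqrt{\pi}}{2401}.$$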